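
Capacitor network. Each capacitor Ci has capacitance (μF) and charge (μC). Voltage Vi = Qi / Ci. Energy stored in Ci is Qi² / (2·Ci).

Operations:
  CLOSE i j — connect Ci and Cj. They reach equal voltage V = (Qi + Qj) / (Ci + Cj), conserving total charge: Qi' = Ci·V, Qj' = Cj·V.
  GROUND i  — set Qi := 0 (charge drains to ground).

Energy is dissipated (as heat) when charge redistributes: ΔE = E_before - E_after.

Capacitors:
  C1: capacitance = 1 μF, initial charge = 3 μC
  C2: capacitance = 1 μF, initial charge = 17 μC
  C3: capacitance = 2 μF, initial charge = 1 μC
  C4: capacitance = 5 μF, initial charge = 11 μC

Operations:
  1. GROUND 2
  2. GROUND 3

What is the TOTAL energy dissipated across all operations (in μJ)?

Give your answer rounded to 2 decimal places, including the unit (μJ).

Initial: C1(1μF, Q=3μC, V=3.00V), C2(1μF, Q=17μC, V=17.00V), C3(2μF, Q=1μC, V=0.50V), C4(5μF, Q=11μC, V=2.20V)
Op 1: GROUND 2: Q2=0; energy lost=144.500
Op 2: GROUND 3: Q3=0; energy lost=0.250
Total dissipated: 144.750 μJ

Answer: 144.75 μJ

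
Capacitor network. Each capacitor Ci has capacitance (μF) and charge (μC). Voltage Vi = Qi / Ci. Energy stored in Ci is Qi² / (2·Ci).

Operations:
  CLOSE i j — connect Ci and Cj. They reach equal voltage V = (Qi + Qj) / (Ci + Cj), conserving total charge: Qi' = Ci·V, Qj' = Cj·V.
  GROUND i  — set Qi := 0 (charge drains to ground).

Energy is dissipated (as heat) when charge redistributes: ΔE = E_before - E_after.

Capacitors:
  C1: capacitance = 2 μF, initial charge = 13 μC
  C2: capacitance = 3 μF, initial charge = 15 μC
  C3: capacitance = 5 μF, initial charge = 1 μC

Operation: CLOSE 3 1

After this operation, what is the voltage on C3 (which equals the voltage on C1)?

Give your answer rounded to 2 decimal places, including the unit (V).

Answer: 2.00 V

Derivation:
Initial: C1(2μF, Q=13μC, V=6.50V), C2(3μF, Q=15μC, V=5.00V), C3(5μF, Q=1μC, V=0.20V)
Op 1: CLOSE 3-1: Q_total=14.00, C_total=7.00, V=2.00; Q3=10.00, Q1=4.00; dissipated=28.350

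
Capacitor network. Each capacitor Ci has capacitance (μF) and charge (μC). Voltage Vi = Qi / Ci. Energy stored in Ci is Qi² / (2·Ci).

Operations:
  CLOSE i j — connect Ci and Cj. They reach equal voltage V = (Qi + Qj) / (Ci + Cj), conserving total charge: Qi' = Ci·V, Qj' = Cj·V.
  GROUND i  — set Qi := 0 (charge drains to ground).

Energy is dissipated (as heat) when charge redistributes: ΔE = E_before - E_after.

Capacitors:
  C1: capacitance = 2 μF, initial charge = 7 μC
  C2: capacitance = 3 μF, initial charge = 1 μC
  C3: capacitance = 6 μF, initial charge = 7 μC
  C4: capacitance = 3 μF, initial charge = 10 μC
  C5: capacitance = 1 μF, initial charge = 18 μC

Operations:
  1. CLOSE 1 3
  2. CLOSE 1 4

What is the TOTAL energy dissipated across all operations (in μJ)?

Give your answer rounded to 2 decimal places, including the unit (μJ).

Answer: 5.59 μJ

Derivation:
Initial: C1(2μF, Q=7μC, V=3.50V), C2(3μF, Q=1μC, V=0.33V), C3(6μF, Q=7μC, V=1.17V), C4(3μF, Q=10μC, V=3.33V), C5(1μF, Q=18μC, V=18.00V)
Op 1: CLOSE 1-3: Q_total=14.00, C_total=8.00, V=1.75; Q1=3.50, Q3=10.50; dissipated=4.083
Op 2: CLOSE 1-4: Q_total=13.50, C_total=5.00, V=2.70; Q1=5.40, Q4=8.10; dissipated=1.504
Total dissipated: 5.588 μJ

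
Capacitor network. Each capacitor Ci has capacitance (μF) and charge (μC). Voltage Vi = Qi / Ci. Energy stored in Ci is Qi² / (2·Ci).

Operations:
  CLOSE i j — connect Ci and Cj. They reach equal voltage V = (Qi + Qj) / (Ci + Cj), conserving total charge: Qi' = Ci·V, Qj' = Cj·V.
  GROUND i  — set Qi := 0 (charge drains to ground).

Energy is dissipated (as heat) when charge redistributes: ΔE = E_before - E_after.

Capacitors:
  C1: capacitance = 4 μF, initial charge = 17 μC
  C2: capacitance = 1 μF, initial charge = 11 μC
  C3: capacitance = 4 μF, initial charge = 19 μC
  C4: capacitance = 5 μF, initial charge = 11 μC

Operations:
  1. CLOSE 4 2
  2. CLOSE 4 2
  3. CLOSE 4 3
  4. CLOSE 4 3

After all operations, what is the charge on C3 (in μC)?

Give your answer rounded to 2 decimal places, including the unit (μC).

Initial: C1(4μF, Q=17μC, V=4.25V), C2(1μF, Q=11μC, V=11.00V), C3(4μF, Q=19μC, V=4.75V), C4(5μF, Q=11μC, V=2.20V)
Op 1: CLOSE 4-2: Q_total=22.00, C_total=6.00, V=3.67; Q4=18.33, Q2=3.67; dissipated=32.267
Op 2: CLOSE 4-2: Q_total=22.00, C_total=6.00, V=3.67; Q4=18.33, Q2=3.67; dissipated=0.000
Op 3: CLOSE 4-3: Q_total=37.33, C_total=9.00, V=4.15; Q4=20.74, Q3=16.59; dissipated=1.304
Op 4: CLOSE 4-3: Q_total=37.33, C_total=9.00, V=4.15; Q4=20.74, Q3=16.59; dissipated=0.000
Final charges: Q1=17.00, Q2=3.67, Q3=16.59, Q4=20.74

Answer: 16.59 μC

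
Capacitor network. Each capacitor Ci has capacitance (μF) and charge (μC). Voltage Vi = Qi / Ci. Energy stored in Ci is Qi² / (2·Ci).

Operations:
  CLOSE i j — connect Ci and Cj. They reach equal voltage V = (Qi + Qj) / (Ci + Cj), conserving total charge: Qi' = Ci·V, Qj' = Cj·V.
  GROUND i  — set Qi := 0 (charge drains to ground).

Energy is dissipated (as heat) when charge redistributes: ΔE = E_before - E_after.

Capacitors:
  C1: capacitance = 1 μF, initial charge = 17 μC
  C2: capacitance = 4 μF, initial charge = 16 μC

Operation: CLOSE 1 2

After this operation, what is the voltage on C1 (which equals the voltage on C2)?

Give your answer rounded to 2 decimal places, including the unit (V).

Initial: C1(1μF, Q=17μC, V=17.00V), C2(4μF, Q=16μC, V=4.00V)
Op 1: CLOSE 1-2: Q_total=33.00, C_total=5.00, V=6.60; Q1=6.60, Q2=26.40; dissipated=67.600

Answer: 6.60 V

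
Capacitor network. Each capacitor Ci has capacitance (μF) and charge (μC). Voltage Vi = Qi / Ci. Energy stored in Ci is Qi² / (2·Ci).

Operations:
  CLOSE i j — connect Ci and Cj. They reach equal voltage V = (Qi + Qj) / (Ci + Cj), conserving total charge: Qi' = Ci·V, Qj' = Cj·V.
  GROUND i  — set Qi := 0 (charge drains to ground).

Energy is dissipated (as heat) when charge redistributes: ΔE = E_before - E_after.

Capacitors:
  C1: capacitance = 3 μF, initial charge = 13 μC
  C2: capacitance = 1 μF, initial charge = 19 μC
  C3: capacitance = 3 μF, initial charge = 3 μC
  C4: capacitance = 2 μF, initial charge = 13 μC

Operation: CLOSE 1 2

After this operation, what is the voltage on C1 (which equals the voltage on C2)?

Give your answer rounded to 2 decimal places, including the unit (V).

Answer: 8.00 V

Derivation:
Initial: C1(3μF, Q=13μC, V=4.33V), C2(1μF, Q=19μC, V=19.00V), C3(3μF, Q=3μC, V=1.00V), C4(2μF, Q=13μC, V=6.50V)
Op 1: CLOSE 1-2: Q_total=32.00, C_total=4.00, V=8.00; Q1=24.00, Q2=8.00; dissipated=80.667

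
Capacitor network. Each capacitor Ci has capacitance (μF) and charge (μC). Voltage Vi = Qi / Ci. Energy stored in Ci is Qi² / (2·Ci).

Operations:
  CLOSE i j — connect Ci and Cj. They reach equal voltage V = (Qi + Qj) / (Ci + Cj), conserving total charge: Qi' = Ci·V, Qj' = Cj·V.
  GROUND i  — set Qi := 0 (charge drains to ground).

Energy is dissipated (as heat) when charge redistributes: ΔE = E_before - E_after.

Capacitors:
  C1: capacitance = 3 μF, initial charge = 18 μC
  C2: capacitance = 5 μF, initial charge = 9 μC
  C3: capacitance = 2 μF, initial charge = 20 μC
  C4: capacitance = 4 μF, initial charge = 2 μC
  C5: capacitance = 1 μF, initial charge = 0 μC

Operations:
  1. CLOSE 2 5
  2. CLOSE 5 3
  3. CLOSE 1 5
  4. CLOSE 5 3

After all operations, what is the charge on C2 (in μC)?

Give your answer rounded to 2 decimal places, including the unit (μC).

Answer: 7.50 μC

Derivation:
Initial: C1(3μF, Q=18μC, V=6.00V), C2(5μF, Q=9μC, V=1.80V), C3(2μF, Q=20μC, V=10.00V), C4(4μF, Q=2μC, V=0.50V), C5(1μF, Q=0μC, V=0.00V)
Op 1: CLOSE 2-5: Q_total=9.00, C_total=6.00, V=1.50; Q2=7.50, Q5=1.50; dissipated=1.350
Op 2: CLOSE 5-3: Q_total=21.50, C_total=3.00, V=7.17; Q5=7.17, Q3=14.33; dissipated=24.083
Op 3: CLOSE 1-5: Q_total=25.17, C_total=4.00, V=6.29; Q1=18.88, Q5=6.29; dissipated=0.510
Op 4: CLOSE 5-3: Q_total=20.62, C_total=3.00, V=6.88; Q5=6.88, Q3=13.75; dissipated=0.255
Final charges: Q1=18.88, Q2=7.50, Q3=13.75, Q4=2.00, Q5=6.88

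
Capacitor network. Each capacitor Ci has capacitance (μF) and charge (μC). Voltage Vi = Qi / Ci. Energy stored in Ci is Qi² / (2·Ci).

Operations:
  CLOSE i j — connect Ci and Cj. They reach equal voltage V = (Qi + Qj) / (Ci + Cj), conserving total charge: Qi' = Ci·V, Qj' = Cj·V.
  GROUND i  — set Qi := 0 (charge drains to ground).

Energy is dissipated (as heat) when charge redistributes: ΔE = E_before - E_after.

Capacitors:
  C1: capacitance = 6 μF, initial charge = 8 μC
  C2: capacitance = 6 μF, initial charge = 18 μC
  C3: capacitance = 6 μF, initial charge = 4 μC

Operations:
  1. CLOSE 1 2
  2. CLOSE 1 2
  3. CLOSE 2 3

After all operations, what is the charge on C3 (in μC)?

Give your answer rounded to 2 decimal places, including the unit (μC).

Initial: C1(6μF, Q=8μC, V=1.33V), C2(6μF, Q=18μC, V=3.00V), C3(6μF, Q=4μC, V=0.67V)
Op 1: CLOSE 1-2: Q_total=26.00, C_total=12.00, V=2.17; Q1=13.00, Q2=13.00; dissipated=4.167
Op 2: CLOSE 1-2: Q_total=26.00, C_total=12.00, V=2.17; Q1=13.00, Q2=13.00; dissipated=0.000
Op 3: CLOSE 2-3: Q_total=17.00, C_total=12.00, V=1.42; Q2=8.50, Q3=8.50; dissipated=3.375
Final charges: Q1=13.00, Q2=8.50, Q3=8.50

Answer: 8.50 μC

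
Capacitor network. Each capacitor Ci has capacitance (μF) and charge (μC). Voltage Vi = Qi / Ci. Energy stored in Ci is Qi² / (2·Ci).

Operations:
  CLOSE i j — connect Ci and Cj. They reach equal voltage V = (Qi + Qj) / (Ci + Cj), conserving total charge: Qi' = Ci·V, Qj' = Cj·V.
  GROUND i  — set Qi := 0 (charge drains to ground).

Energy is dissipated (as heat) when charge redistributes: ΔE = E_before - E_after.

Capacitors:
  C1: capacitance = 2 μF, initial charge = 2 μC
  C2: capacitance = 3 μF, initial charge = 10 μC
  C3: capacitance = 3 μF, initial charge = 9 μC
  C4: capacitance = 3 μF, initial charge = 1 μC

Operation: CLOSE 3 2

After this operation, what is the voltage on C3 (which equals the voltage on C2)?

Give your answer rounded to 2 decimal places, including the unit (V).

Initial: C1(2μF, Q=2μC, V=1.00V), C2(3μF, Q=10μC, V=3.33V), C3(3μF, Q=9μC, V=3.00V), C4(3μF, Q=1μC, V=0.33V)
Op 1: CLOSE 3-2: Q_total=19.00, C_total=6.00, V=3.17; Q3=9.50, Q2=9.50; dissipated=0.083

Answer: 3.17 V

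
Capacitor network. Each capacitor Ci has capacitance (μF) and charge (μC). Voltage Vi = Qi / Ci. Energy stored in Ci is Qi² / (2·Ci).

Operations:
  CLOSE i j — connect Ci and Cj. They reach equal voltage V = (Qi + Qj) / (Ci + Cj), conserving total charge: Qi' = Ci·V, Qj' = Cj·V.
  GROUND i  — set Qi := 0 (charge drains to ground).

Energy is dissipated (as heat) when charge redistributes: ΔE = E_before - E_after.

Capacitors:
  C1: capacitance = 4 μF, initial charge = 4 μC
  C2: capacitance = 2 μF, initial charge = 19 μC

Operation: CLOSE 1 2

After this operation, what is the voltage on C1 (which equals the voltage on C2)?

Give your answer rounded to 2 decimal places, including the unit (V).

Answer: 3.83 V

Derivation:
Initial: C1(4μF, Q=4μC, V=1.00V), C2(2μF, Q=19μC, V=9.50V)
Op 1: CLOSE 1-2: Q_total=23.00, C_total=6.00, V=3.83; Q1=15.33, Q2=7.67; dissipated=48.167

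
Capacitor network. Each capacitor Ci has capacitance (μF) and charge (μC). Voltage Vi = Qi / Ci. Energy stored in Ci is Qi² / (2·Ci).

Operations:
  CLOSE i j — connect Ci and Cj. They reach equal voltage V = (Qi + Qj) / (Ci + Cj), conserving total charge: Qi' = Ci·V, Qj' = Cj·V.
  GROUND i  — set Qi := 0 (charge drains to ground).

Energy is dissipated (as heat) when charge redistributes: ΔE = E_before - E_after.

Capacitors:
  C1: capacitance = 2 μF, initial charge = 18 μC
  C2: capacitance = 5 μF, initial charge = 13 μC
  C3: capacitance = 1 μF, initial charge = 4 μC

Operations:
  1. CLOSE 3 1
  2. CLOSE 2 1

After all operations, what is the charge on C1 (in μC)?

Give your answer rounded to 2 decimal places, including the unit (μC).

Answer: 7.90 μC

Derivation:
Initial: C1(2μF, Q=18μC, V=9.00V), C2(5μF, Q=13μC, V=2.60V), C3(1μF, Q=4μC, V=4.00V)
Op 1: CLOSE 3-1: Q_total=22.00, C_total=3.00, V=7.33; Q3=7.33, Q1=14.67; dissipated=8.333
Op 2: CLOSE 2-1: Q_total=27.67, C_total=7.00, V=3.95; Q2=19.76, Q1=7.90; dissipated=16.003
Final charges: Q1=7.90, Q2=19.76, Q3=7.33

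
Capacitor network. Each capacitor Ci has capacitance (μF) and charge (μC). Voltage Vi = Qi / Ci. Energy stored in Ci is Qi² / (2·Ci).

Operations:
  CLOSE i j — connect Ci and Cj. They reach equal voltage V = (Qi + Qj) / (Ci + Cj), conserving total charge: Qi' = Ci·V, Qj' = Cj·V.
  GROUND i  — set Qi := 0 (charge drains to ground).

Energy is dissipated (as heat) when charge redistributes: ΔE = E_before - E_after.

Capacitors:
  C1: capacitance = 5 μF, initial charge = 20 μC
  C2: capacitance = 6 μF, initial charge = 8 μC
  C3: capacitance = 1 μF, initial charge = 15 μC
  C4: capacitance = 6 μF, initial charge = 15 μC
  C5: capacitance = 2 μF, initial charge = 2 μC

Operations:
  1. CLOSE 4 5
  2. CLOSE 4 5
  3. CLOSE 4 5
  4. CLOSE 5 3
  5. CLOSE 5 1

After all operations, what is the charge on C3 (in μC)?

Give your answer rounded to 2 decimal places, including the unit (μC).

Initial: C1(5μF, Q=20μC, V=4.00V), C2(6μF, Q=8μC, V=1.33V), C3(1μF, Q=15μC, V=15.00V), C4(6μF, Q=15μC, V=2.50V), C5(2μF, Q=2μC, V=1.00V)
Op 1: CLOSE 4-5: Q_total=17.00, C_total=8.00, V=2.12; Q4=12.75, Q5=4.25; dissipated=1.688
Op 2: CLOSE 4-5: Q_total=17.00, C_total=8.00, V=2.12; Q4=12.75, Q5=4.25; dissipated=0.000
Op 3: CLOSE 4-5: Q_total=17.00, C_total=8.00, V=2.12; Q4=12.75, Q5=4.25; dissipated=0.000
Op 4: CLOSE 5-3: Q_total=19.25, C_total=3.00, V=6.42; Q5=12.83, Q3=6.42; dissipated=55.255
Op 5: CLOSE 5-1: Q_total=32.83, C_total=7.00, V=4.69; Q5=9.38, Q1=23.45; dissipated=4.172
Final charges: Q1=23.45, Q2=8.00, Q3=6.42, Q4=12.75, Q5=9.38

Answer: 6.42 μC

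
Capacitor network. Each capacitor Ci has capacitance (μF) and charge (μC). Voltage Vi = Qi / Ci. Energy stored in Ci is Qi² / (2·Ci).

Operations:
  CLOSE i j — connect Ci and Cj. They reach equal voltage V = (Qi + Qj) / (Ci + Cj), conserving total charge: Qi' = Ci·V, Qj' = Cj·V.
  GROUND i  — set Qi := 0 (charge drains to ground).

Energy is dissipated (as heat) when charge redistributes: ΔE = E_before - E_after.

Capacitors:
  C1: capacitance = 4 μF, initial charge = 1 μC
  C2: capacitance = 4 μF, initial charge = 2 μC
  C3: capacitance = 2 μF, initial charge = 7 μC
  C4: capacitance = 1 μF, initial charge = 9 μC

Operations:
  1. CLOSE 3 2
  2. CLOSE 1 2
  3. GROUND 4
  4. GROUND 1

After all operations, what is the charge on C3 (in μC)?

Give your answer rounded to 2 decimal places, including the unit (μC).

Answer: 3.00 μC

Derivation:
Initial: C1(4μF, Q=1μC, V=0.25V), C2(4μF, Q=2μC, V=0.50V), C3(2μF, Q=7μC, V=3.50V), C4(1μF, Q=9μC, V=9.00V)
Op 1: CLOSE 3-2: Q_total=9.00, C_total=6.00, V=1.50; Q3=3.00, Q2=6.00; dissipated=6.000
Op 2: CLOSE 1-2: Q_total=7.00, C_total=8.00, V=0.88; Q1=3.50, Q2=3.50; dissipated=1.562
Op 3: GROUND 4: Q4=0; energy lost=40.500
Op 4: GROUND 1: Q1=0; energy lost=1.531
Final charges: Q1=0.00, Q2=3.50, Q3=3.00, Q4=0.00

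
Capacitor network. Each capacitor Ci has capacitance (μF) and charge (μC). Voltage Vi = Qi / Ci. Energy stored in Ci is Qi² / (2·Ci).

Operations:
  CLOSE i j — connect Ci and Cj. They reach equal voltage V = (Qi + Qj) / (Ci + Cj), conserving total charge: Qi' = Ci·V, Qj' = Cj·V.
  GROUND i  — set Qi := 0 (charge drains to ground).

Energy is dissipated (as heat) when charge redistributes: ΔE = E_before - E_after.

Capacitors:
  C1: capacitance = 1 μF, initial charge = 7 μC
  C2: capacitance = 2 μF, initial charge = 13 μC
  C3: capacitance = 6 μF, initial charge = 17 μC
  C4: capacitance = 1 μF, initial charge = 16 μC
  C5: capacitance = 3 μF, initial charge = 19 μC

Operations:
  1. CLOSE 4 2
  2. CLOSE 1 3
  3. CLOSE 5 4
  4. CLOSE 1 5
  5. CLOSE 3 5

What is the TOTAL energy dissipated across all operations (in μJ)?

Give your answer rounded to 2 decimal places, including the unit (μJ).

Answer: 54.79 μJ

Derivation:
Initial: C1(1μF, Q=7μC, V=7.00V), C2(2μF, Q=13μC, V=6.50V), C3(6μF, Q=17μC, V=2.83V), C4(1μF, Q=16μC, V=16.00V), C5(3μF, Q=19μC, V=6.33V)
Op 1: CLOSE 4-2: Q_total=29.00, C_total=3.00, V=9.67; Q4=9.67, Q2=19.33; dissipated=30.083
Op 2: CLOSE 1-3: Q_total=24.00, C_total=7.00, V=3.43; Q1=3.43, Q3=20.57; dissipated=7.440
Op 3: CLOSE 5-4: Q_total=28.67, C_total=4.00, V=7.17; Q5=21.50, Q4=7.17; dissipated=4.167
Op 4: CLOSE 1-5: Q_total=24.93, C_total=4.00, V=6.23; Q1=6.23, Q5=18.70; dissipated=5.240
Op 5: CLOSE 3-5: Q_total=39.27, C_total=9.00, V=4.36; Q3=26.18, Q5=13.09; dissipated=7.860
Total dissipated: 54.790 μJ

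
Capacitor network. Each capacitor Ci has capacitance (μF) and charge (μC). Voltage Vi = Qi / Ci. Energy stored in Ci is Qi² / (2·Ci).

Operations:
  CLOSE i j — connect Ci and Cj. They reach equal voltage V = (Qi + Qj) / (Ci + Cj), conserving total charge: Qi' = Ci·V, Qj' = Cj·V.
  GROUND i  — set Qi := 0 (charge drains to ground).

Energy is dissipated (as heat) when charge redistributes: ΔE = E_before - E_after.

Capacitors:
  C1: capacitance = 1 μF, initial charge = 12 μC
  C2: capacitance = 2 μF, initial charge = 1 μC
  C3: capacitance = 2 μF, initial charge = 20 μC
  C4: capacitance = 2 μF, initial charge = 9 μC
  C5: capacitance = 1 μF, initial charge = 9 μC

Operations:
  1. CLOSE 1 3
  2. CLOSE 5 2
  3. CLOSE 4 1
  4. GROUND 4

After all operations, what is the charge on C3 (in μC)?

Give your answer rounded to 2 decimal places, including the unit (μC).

Answer: 21.33 μC

Derivation:
Initial: C1(1μF, Q=12μC, V=12.00V), C2(2μF, Q=1μC, V=0.50V), C3(2μF, Q=20μC, V=10.00V), C4(2μF, Q=9μC, V=4.50V), C5(1μF, Q=9μC, V=9.00V)
Op 1: CLOSE 1-3: Q_total=32.00, C_total=3.00, V=10.67; Q1=10.67, Q3=21.33; dissipated=1.333
Op 2: CLOSE 5-2: Q_total=10.00, C_total=3.00, V=3.33; Q5=3.33, Q2=6.67; dissipated=24.083
Op 3: CLOSE 4-1: Q_total=19.67, C_total=3.00, V=6.56; Q4=13.11, Q1=6.56; dissipated=12.676
Op 4: GROUND 4: Q4=0; energy lost=42.975
Final charges: Q1=6.56, Q2=6.67, Q3=21.33, Q4=0.00, Q5=3.33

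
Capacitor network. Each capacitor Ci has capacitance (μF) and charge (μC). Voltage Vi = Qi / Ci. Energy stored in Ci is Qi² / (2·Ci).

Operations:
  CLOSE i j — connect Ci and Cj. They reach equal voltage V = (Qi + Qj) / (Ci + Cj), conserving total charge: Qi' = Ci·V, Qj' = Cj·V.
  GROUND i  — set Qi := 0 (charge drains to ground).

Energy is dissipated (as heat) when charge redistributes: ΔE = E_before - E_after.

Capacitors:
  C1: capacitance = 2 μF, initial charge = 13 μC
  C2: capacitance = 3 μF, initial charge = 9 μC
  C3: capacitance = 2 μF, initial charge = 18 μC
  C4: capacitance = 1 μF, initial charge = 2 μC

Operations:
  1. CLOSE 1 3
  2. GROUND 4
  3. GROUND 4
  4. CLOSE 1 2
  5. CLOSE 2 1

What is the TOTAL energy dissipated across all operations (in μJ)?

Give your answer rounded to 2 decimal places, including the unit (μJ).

Initial: C1(2μF, Q=13μC, V=6.50V), C2(3μF, Q=9μC, V=3.00V), C3(2μF, Q=18μC, V=9.00V), C4(1μF, Q=2μC, V=2.00V)
Op 1: CLOSE 1-3: Q_total=31.00, C_total=4.00, V=7.75; Q1=15.50, Q3=15.50; dissipated=3.125
Op 2: GROUND 4: Q4=0; energy lost=2.000
Op 3: GROUND 4: Q4=0; energy lost=0.000
Op 4: CLOSE 1-2: Q_total=24.50, C_total=5.00, V=4.90; Q1=9.80, Q2=14.70; dissipated=13.537
Op 5: CLOSE 2-1: Q_total=24.50, C_total=5.00, V=4.90; Q2=14.70, Q1=9.80; dissipated=0.000
Total dissipated: 18.663 μJ

Answer: 18.66 μJ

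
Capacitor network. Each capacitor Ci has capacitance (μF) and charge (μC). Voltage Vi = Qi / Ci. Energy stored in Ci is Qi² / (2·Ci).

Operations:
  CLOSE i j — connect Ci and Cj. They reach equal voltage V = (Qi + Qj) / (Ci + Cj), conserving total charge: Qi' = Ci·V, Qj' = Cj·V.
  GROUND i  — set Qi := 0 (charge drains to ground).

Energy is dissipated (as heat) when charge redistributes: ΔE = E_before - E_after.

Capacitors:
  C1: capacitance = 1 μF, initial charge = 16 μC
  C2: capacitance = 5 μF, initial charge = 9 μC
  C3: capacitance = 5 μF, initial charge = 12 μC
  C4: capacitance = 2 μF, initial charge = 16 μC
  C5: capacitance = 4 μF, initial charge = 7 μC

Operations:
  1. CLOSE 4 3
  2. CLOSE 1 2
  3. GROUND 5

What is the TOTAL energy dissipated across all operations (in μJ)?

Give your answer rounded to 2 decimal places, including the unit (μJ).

Initial: C1(1μF, Q=16μC, V=16.00V), C2(5μF, Q=9μC, V=1.80V), C3(5μF, Q=12μC, V=2.40V), C4(2μF, Q=16μC, V=8.00V), C5(4μF, Q=7μC, V=1.75V)
Op 1: CLOSE 4-3: Q_total=28.00, C_total=7.00, V=4.00; Q4=8.00, Q3=20.00; dissipated=22.400
Op 2: CLOSE 1-2: Q_total=25.00, C_total=6.00, V=4.17; Q1=4.17, Q2=20.83; dissipated=84.017
Op 3: GROUND 5: Q5=0; energy lost=6.125
Total dissipated: 112.542 μJ

Answer: 112.54 μJ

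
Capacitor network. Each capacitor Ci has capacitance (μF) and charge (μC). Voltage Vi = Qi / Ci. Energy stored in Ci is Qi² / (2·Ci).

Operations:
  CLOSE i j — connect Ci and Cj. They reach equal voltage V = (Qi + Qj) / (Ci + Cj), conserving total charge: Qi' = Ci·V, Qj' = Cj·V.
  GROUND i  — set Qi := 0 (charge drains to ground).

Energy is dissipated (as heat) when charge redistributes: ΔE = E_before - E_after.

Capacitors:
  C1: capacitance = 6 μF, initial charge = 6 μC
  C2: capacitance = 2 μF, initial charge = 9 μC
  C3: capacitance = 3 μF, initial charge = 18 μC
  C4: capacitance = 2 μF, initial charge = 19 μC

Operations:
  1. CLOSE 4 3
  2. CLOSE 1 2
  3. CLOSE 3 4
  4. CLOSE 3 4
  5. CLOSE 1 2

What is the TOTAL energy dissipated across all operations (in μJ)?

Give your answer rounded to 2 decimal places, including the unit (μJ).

Answer: 16.54 μJ

Derivation:
Initial: C1(6μF, Q=6μC, V=1.00V), C2(2μF, Q=9μC, V=4.50V), C3(3μF, Q=18μC, V=6.00V), C4(2μF, Q=19μC, V=9.50V)
Op 1: CLOSE 4-3: Q_total=37.00, C_total=5.00, V=7.40; Q4=14.80, Q3=22.20; dissipated=7.350
Op 2: CLOSE 1-2: Q_total=15.00, C_total=8.00, V=1.88; Q1=11.25, Q2=3.75; dissipated=9.188
Op 3: CLOSE 3-4: Q_total=37.00, C_total=5.00, V=7.40; Q3=22.20, Q4=14.80; dissipated=0.000
Op 4: CLOSE 3-4: Q_total=37.00, C_total=5.00, V=7.40; Q3=22.20, Q4=14.80; dissipated=0.000
Op 5: CLOSE 1-2: Q_total=15.00, C_total=8.00, V=1.88; Q1=11.25, Q2=3.75; dissipated=0.000
Total dissipated: 16.538 μJ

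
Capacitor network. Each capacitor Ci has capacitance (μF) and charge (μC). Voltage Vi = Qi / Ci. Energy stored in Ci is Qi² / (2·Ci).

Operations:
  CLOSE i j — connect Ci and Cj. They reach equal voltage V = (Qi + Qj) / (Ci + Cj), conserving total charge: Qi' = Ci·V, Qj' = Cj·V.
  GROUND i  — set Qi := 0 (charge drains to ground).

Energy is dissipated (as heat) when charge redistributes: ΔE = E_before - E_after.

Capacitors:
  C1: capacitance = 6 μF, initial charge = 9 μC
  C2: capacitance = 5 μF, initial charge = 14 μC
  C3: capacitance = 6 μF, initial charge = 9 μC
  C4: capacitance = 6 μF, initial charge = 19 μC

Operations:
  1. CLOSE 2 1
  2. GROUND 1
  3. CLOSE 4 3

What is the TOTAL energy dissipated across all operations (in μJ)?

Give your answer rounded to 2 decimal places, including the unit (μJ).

Initial: C1(6μF, Q=9μC, V=1.50V), C2(5μF, Q=14μC, V=2.80V), C3(6μF, Q=9μC, V=1.50V), C4(6μF, Q=19μC, V=3.17V)
Op 1: CLOSE 2-1: Q_total=23.00, C_total=11.00, V=2.09; Q2=10.45, Q1=12.55; dissipated=2.305
Op 2: GROUND 1: Q1=0; energy lost=13.116
Op 3: CLOSE 4-3: Q_total=28.00, C_total=12.00, V=2.33; Q4=14.00, Q3=14.00; dissipated=4.167
Total dissipated: 19.587 μJ

Answer: 19.59 μJ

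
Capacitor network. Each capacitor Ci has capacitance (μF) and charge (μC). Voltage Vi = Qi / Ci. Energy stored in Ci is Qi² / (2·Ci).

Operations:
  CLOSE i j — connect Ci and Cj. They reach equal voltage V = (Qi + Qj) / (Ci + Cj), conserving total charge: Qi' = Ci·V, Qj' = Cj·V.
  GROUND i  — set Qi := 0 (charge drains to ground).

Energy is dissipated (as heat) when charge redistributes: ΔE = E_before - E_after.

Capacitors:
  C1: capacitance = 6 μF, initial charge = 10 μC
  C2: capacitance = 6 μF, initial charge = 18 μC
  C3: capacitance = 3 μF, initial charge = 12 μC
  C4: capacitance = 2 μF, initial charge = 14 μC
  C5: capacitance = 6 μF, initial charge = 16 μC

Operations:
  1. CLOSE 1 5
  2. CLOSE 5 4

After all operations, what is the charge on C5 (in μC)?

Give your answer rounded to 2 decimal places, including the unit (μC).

Initial: C1(6μF, Q=10μC, V=1.67V), C2(6μF, Q=18μC, V=3.00V), C3(3μF, Q=12μC, V=4.00V), C4(2μF, Q=14μC, V=7.00V), C5(6μF, Q=16μC, V=2.67V)
Op 1: CLOSE 1-5: Q_total=26.00, C_total=12.00, V=2.17; Q1=13.00, Q5=13.00; dissipated=1.500
Op 2: CLOSE 5-4: Q_total=27.00, C_total=8.00, V=3.38; Q5=20.25, Q4=6.75; dissipated=17.521
Final charges: Q1=13.00, Q2=18.00, Q3=12.00, Q4=6.75, Q5=20.25

Answer: 20.25 μC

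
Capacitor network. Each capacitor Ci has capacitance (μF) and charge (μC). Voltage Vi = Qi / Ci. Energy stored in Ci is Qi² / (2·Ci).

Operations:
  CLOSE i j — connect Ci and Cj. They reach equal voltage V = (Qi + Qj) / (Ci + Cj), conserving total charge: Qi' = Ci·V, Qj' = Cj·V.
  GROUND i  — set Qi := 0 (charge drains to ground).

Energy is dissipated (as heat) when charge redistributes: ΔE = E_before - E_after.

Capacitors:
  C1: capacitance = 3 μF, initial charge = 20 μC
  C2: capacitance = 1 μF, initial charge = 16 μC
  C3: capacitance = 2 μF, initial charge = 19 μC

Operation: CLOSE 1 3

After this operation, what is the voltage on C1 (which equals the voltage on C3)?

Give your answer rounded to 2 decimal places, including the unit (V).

Initial: C1(3μF, Q=20μC, V=6.67V), C2(1μF, Q=16μC, V=16.00V), C3(2μF, Q=19μC, V=9.50V)
Op 1: CLOSE 1-3: Q_total=39.00, C_total=5.00, V=7.80; Q1=23.40, Q3=15.60; dissipated=4.817

Answer: 7.80 V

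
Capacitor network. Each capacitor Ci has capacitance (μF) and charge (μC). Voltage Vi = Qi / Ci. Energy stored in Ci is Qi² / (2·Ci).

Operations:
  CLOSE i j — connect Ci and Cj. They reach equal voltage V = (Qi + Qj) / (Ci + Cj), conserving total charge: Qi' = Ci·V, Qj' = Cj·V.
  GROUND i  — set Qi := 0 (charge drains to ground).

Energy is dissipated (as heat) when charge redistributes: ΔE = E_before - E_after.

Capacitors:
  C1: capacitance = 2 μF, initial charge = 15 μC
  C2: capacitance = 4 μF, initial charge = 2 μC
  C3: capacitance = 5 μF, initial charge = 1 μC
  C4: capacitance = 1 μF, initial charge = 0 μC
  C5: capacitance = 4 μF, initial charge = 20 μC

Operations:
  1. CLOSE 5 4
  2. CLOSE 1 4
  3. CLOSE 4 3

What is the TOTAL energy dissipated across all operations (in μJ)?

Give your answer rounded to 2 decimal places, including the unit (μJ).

Initial: C1(2μF, Q=15μC, V=7.50V), C2(4μF, Q=2μC, V=0.50V), C3(5μF, Q=1μC, V=0.20V), C4(1μF, Q=0μC, V=0.00V), C5(4μF, Q=20μC, V=5.00V)
Op 1: CLOSE 5-4: Q_total=20.00, C_total=5.00, V=4.00; Q5=16.00, Q4=4.00; dissipated=10.000
Op 2: CLOSE 1-4: Q_total=19.00, C_total=3.00, V=6.33; Q1=12.67, Q4=6.33; dissipated=4.083
Op 3: CLOSE 4-3: Q_total=7.33, C_total=6.00, V=1.22; Q4=1.22, Q3=6.11; dissipated=15.674
Total dissipated: 29.757 μJ

Answer: 29.76 μJ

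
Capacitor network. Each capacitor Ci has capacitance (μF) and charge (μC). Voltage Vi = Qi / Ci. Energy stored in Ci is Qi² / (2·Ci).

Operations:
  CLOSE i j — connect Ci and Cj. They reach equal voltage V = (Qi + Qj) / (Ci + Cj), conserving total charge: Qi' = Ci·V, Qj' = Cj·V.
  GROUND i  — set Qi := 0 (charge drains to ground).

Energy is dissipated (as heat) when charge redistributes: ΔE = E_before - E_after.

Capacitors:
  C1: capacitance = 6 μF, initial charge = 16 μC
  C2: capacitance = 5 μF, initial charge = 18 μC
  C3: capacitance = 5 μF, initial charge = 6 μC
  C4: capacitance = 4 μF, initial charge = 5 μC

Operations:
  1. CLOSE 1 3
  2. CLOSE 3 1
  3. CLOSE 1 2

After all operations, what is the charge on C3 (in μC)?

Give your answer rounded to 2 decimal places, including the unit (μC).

Answer: 10.00 μC

Derivation:
Initial: C1(6μF, Q=16μC, V=2.67V), C2(5μF, Q=18μC, V=3.60V), C3(5μF, Q=6μC, V=1.20V), C4(4μF, Q=5μC, V=1.25V)
Op 1: CLOSE 1-3: Q_total=22.00, C_total=11.00, V=2.00; Q1=12.00, Q3=10.00; dissipated=2.933
Op 2: CLOSE 3-1: Q_total=22.00, C_total=11.00, V=2.00; Q3=10.00, Q1=12.00; dissipated=0.000
Op 3: CLOSE 1-2: Q_total=30.00, C_total=11.00, V=2.73; Q1=16.36, Q2=13.64; dissipated=3.491
Final charges: Q1=16.36, Q2=13.64, Q3=10.00, Q4=5.00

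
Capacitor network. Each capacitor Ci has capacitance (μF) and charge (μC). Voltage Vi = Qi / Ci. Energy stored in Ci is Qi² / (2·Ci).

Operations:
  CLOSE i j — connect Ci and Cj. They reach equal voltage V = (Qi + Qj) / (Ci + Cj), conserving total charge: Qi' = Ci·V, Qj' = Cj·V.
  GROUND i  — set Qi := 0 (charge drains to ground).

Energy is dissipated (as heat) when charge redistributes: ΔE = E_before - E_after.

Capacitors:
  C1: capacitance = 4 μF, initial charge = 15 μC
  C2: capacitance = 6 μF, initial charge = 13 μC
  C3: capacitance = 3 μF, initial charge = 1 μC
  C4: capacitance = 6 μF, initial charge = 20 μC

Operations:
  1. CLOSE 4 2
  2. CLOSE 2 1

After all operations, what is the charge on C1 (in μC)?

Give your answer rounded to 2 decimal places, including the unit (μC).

Answer: 12.60 μC

Derivation:
Initial: C1(4μF, Q=15μC, V=3.75V), C2(6μF, Q=13μC, V=2.17V), C3(3μF, Q=1μC, V=0.33V), C4(6μF, Q=20μC, V=3.33V)
Op 1: CLOSE 4-2: Q_total=33.00, C_total=12.00, V=2.75; Q4=16.50, Q2=16.50; dissipated=2.042
Op 2: CLOSE 2-1: Q_total=31.50, C_total=10.00, V=3.15; Q2=18.90, Q1=12.60; dissipated=1.200
Final charges: Q1=12.60, Q2=18.90, Q3=1.00, Q4=16.50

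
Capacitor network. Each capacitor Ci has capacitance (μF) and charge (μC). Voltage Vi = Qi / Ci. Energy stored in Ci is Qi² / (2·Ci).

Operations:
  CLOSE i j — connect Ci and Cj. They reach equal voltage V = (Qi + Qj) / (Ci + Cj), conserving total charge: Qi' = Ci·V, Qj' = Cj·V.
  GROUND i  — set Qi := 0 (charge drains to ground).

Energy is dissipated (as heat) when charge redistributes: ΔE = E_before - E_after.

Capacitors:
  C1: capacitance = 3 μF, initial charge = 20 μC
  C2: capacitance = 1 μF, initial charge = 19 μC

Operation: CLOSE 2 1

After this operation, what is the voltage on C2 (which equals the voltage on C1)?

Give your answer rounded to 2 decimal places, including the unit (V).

Answer: 9.75 V

Derivation:
Initial: C1(3μF, Q=20μC, V=6.67V), C2(1μF, Q=19μC, V=19.00V)
Op 1: CLOSE 2-1: Q_total=39.00, C_total=4.00, V=9.75; Q2=9.75, Q1=29.25; dissipated=57.042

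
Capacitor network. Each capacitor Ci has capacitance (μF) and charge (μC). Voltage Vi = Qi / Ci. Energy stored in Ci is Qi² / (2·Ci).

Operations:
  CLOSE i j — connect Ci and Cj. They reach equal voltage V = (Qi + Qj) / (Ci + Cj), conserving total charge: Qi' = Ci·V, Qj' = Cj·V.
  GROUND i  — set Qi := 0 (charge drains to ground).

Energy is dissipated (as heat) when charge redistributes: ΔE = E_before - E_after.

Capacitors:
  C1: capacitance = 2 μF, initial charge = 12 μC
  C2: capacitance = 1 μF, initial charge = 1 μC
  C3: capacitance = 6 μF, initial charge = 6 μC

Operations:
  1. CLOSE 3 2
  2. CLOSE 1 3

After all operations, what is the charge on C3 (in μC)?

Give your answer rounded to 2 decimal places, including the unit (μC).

Answer: 13.50 μC

Derivation:
Initial: C1(2μF, Q=12μC, V=6.00V), C2(1μF, Q=1μC, V=1.00V), C3(6μF, Q=6μC, V=1.00V)
Op 1: CLOSE 3-2: Q_total=7.00, C_total=7.00, V=1.00; Q3=6.00, Q2=1.00; dissipated=0.000
Op 2: CLOSE 1-3: Q_total=18.00, C_total=8.00, V=2.25; Q1=4.50, Q3=13.50; dissipated=18.750
Final charges: Q1=4.50, Q2=1.00, Q3=13.50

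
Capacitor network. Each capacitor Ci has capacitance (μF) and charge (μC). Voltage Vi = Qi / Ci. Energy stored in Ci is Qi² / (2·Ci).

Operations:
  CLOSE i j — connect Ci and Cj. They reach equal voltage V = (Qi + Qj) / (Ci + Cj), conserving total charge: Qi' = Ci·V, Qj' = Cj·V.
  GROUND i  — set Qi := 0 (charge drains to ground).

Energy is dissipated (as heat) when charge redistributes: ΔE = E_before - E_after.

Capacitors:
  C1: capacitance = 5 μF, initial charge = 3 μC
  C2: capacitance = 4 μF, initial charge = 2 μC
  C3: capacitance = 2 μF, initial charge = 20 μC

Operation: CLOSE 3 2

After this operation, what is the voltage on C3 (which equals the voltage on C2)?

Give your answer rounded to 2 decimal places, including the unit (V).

Answer: 3.67 V

Derivation:
Initial: C1(5μF, Q=3μC, V=0.60V), C2(4μF, Q=2μC, V=0.50V), C3(2μF, Q=20μC, V=10.00V)
Op 1: CLOSE 3-2: Q_total=22.00, C_total=6.00, V=3.67; Q3=7.33, Q2=14.67; dissipated=60.167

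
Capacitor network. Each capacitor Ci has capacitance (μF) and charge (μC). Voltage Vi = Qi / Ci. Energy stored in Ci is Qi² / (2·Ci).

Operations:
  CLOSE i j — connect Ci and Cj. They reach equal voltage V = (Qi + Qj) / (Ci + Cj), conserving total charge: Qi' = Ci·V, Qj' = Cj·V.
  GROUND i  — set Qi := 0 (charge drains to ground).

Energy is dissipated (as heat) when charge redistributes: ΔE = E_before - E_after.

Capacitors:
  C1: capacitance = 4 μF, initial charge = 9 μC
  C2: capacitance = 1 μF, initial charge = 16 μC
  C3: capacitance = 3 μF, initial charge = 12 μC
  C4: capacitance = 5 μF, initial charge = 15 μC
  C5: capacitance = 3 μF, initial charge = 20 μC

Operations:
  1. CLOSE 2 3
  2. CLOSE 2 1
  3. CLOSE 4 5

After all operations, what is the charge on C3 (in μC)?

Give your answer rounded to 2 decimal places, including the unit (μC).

Answer: 21.00 μC

Derivation:
Initial: C1(4μF, Q=9μC, V=2.25V), C2(1μF, Q=16μC, V=16.00V), C3(3μF, Q=12μC, V=4.00V), C4(5μF, Q=15μC, V=3.00V), C5(3μF, Q=20μC, V=6.67V)
Op 1: CLOSE 2-3: Q_total=28.00, C_total=4.00, V=7.00; Q2=7.00, Q3=21.00; dissipated=54.000
Op 2: CLOSE 2-1: Q_total=16.00, C_total=5.00, V=3.20; Q2=3.20, Q1=12.80; dissipated=9.025
Op 3: CLOSE 4-5: Q_total=35.00, C_total=8.00, V=4.38; Q4=21.88, Q5=13.12; dissipated=12.604
Final charges: Q1=12.80, Q2=3.20, Q3=21.00, Q4=21.88, Q5=13.12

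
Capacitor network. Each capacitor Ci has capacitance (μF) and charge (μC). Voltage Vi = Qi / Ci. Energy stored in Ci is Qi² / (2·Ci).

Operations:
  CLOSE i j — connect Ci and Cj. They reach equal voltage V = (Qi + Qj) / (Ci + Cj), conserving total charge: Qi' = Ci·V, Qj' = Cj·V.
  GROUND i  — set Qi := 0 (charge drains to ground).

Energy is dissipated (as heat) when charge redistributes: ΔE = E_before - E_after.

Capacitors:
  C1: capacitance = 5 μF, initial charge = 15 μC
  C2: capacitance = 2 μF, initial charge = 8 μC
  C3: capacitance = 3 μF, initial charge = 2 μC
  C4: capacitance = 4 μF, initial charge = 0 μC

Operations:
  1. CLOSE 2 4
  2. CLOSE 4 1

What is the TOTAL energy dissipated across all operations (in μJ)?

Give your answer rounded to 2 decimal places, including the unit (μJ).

Initial: C1(5μF, Q=15μC, V=3.00V), C2(2μF, Q=8μC, V=4.00V), C3(3μF, Q=2μC, V=0.67V), C4(4μF, Q=0μC, V=0.00V)
Op 1: CLOSE 2-4: Q_total=8.00, C_total=6.00, V=1.33; Q2=2.67, Q4=5.33; dissipated=10.667
Op 2: CLOSE 4-1: Q_total=20.33, C_total=9.00, V=2.26; Q4=9.04, Q1=11.30; dissipated=3.086
Total dissipated: 13.753 μJ

Answer: 13.75 μJ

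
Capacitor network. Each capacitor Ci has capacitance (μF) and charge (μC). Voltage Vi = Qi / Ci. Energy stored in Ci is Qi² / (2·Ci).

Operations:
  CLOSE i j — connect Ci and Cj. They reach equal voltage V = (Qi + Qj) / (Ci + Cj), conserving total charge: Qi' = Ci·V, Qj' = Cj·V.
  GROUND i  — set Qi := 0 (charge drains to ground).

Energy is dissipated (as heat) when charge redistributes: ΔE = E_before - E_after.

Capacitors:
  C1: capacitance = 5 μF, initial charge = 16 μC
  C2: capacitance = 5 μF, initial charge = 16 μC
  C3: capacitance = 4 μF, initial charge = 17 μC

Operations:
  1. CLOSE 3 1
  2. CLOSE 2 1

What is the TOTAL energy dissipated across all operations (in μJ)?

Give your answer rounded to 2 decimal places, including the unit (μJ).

Answer: 1.50 μJ

Derivation:
Initial: C1(5μF, Q=16μC, V=3.20V), C2(5μF, Q=16μC, V=3.20V), C3(4μF, Q=17μC, V=4.25V)
Op 1: CLOSE 3-1: Q_total=33.00, C_total=9.00, V=3.67; Q3=14.67, Q1=18.33; dissipated=1.225
Op 2: CLOSE 2-1: Q_total=34.33, C_total=10.00, V=3.43; Q2=17.17, Q1=17.17; dissipated=0.272
Total dissipated: 1.497 μJ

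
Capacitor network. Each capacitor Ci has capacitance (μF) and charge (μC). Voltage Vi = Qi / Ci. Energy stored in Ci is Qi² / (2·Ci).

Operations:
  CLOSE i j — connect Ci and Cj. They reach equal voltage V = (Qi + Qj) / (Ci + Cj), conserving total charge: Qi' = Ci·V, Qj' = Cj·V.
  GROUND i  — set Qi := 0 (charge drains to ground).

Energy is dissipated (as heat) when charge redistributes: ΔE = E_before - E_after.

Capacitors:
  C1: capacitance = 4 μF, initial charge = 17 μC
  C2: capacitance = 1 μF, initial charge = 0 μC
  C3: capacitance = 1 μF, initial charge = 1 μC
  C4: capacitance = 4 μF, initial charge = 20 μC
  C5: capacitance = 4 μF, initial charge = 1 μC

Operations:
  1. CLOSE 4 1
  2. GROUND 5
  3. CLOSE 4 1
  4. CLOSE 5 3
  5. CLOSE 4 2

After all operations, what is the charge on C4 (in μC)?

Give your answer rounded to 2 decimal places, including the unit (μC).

Initial: C1(4μF, Q=17μC, V=4.25V), C2(1μF, Q=0μC, V=0.00V), C3(1μF, Q=1μC, V=1.00V), C4(4μF, Q=20μC, V=5.00V), C5(4μF, Q=1μC, V=0.25V)
Op 1: CLOSE 4-1: Q_total=37.00, C_total=8.00, V=4.62; Q4=18.50, Q1=18.50; dissipated=0.562
Op 2: GROUND 5: Q5=0; energy lost=0.125
Op 3: CLOSE 4-1: Q_total=37.00, C_total=8.00, V=4.62; Q4=18.50, Q1=18.50; dissipated=0.000
Op 4: CLOSE 5-3: Q_total=1.00, C_total=5.00, V=0.20; Q5=0.80, Q3=0.20; dissipated=0.400
Op 5: CLOSE 4-2: Q_total=18.50, C_total=5.00, V=3.70; Q4=14.80, Q2=3.70; dissipated=8.556
Final charges: Q1=18.50, Q2=3.70, Q3=0.20, Q4=14.80, Q5=0.80

Answer: 14.80 μC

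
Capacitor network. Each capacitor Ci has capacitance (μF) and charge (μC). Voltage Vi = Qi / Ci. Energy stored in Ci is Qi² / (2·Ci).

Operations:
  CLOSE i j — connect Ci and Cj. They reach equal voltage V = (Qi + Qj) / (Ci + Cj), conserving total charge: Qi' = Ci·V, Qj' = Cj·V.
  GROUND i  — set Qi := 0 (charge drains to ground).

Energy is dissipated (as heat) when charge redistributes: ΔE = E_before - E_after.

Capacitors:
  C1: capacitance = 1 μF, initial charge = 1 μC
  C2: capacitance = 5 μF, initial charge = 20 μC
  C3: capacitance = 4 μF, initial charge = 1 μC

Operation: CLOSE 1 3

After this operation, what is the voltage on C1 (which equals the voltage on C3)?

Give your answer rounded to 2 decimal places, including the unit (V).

Answer: 0.40 V

Derivation:
Initial: C1(1μF, Q=1μC, V=1.00V), C2(5μF, Q=20μC, V=4.00V), C3(4μF, Q=1μC, V=0.25V)
Op 1: CLOSE 1-3: Q_total=2.00, C_total=5.00, V=0.40; Q1=0.40, Q3=1.60; dissipated=0.225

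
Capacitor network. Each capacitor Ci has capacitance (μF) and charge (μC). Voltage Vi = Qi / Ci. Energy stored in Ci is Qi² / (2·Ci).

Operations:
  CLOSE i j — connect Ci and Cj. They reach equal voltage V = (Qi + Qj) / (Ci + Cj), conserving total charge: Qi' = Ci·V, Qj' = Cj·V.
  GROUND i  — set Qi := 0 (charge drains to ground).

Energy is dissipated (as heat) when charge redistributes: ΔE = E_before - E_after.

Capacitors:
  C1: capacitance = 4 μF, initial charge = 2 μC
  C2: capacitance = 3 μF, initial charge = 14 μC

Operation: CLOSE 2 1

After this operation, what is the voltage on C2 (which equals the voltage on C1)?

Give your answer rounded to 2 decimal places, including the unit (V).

Initial: C1(4μF, Q=2μC, V=0.50V), C2(3μF, Q=14μC, V=4.67V)
Op 1: CLOSE 2-1: Q_total=16.00, C_total=7.00, V=2.29; Q2=6.86, Q1=9.14; dissipated=14.881

Answer: 2.29 V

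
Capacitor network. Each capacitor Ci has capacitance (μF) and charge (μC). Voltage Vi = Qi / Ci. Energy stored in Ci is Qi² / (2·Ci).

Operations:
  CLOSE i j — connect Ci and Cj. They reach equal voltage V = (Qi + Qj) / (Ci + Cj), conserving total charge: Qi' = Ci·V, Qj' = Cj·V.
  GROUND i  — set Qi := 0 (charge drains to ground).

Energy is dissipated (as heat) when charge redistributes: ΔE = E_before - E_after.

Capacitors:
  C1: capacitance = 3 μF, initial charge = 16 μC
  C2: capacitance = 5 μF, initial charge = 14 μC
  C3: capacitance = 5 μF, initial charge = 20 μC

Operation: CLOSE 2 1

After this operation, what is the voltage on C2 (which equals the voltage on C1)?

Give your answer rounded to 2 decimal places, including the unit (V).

Initial: C1(3μF, Q=16μC, V=5.33V), C2(5μF, Q=14μC, V=2.80V), C3(5μF, Q=20μC, V=4.00V)
Op 1: CLOSE 2-1: Q_total=30.00, C_total=8.00, V=3.75; Q2=18.75, Q1=11.25; dissipated=6.017

Answer: 3.75 V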